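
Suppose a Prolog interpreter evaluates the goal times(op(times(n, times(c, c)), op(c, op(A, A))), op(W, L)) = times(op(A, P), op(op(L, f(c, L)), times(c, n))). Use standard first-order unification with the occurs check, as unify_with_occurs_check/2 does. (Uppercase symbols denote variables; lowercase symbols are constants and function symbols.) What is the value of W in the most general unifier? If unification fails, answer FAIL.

op(times(c, n), f(c, times(c, n)))

Decompose times/2: op(times(n, times(c, c)), op(c, op(A, A))) = op(A, P),  op(W, L) = op(op(L, f(c, L)), times(c, n)).
Decompose op/2: times(n, times(c, c)) = A,  op(c, op(A, A)) = P.
Bind A := times(n, times(c, c)); substituting into the one remaining equation that mentions A gives: op(c, op(times(n, times(c, c)), times(n, times(c, c)))) = P.
Bind P := op(c, op(times(n, times(c, c)), times(n, times(c, c)))); no other remaining equation mentions P.
Decompose op/2: W = op(L, f(c, L)),  L = times(c, n).
Bind W := op(L, f(c, L)); no other remaining equation mentions W.
Bind L := times(c, n). Substituting into the earlier binding gives W := op(times(c, n), f(c, times(c, n))).
MGU = { A ↦ times(n, times(c, c)), P ↦ op(c, op(times(n, times(c, c)), times(n, times(c, c)))), W ↦ op(times(c, n), f(c, times(c, n))), L ↦ times(c, n) }, so W ↦ op(times(c, n), f(c, times(c, n))).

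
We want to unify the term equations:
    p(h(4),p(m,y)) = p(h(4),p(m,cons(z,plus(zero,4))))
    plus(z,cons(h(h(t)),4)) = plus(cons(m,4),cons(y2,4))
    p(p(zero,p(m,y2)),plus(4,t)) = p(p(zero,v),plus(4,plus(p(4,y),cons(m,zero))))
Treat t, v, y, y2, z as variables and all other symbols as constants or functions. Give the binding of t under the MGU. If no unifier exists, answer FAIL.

plus(p(4,cons(cons(m,4),plus(zero,4))),cons(m,zero))

Decompose p/2: h(4) = h(4),  p(m,y) = p(m,cons(z,plus(zero,4))).
Delete trivial equation h(4) = h(4).
Decompose p/2: m = m,  y = cons(z,plus(zero,4)).
Delete trivial equation m = m.
Bind y := cons(z,plus(zero,4)); substituting into the one remaining equation that mentions y gives: p(p(zero,p(m,y2)),plus(4,t)) = p(p(zero,v),plus(4,plus(p(4,cons(z,plus(zero,4))),cons(m,zero)))).
Decompose plus/2: z = cons(m,4),  cons(h(h(t)),4) = cons(y2,4).
Bind z := cons(m,4); substituting into the one remaining equation that mentions z gives: p(p(zero,p(m,y2)),plus(4,t)) = p(p(zero,v),plus(4,plus(p(4,cons(cons(m,4),plus(zero,4))),cons(m,zero)))). Substituting into the earlier binding gives y := cons(cons(m,4),plus(zero,4)).
Decompose cons/2: h(h(t)) = y2,  4 = 4.
Bind y2 := h(h(t)); substituting into the one remaining equation that mentions y2 gives: p(p(zero,p(m,h(h(t)))),plus(4,t)) = p(p(zero,v),plus(4,plus(p(4,cons(cons(m,4),plus(zero,4))),cons(m,zero)))).
Delete trivial equation 4 = 4.
Decompose p/2: p(zero,p(m,h(h(t)))) = p(zero,v),  plus(4,t) = plus(4,plus(p(4,cons(cons(m,4),plus(zero,4))),cons(m,zero))).
Decompose p/2: zero = zero,  p(m,h(h(t))) = v.
Delete trivial equation zero = zero.
Bind v := p(m,h(h(t))); no other remaining equation mentions v.
Decompose plus/2: 4 = 4,  t = plus(p(4,cons(cons(m,4),plus(zero,4))),cons(m,zero)).
Delete trivial equation 4 = 4.
Bind t := plus(p(4,cons(cons(m,4),plus(zero,4))),cons(m,zero)). Substituting into the earlier bindings gives y2 := h(h(plus(p(4,cons(cons(m,4),plus(zero,4))),cons(m,zero)))), v := p(m,h(h(plus(p(4,cons(cons(m,4),plus(zero,4))),cons(m,zero))))).
MGU = { y := cons(cons(m,4),plus(zero,4)), z := cons(m,4), y2 := h(h(plus(p(4,cons(cons(m,4),plus(zero,4))),cons(m,zero)))), v := p(m,h(h(plus(p(4,cons(cons(m,4),plus(zero,4))),cons(m,zero))))), t := plus(p(4,cons(cons(m,4),plus(zero,4))),cons(m,zero)) }, so t := plus(p(4,cons(cons(m,4),plus(zero,4))),cons(m,zero)).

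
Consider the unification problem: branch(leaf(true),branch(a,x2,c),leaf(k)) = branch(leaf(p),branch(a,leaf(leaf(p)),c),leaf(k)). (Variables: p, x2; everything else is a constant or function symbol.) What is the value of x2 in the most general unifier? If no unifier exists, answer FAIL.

leaf(leaf(true))

Decompose branch/3: leaf(true) = leaf(p),  branch(a,x2,c) = branch(a,leaf(leaf(p)),c),  leaf(k) = leaf(k).
Decompose leaf/1: true = p.
Bind p := true; substituting into the one remaining equation that mentions p gives: branch(a,x2,c) = branch(a,leaf(leaf(true)),c).
Decompose branch/3: a = a,  x2 = leaf(leaf(true)),  c = c.
Delete trivial equation a = a.
Bind x2 := leaf(leaf(true)); no other remaining equation mentions x2.
Delete trivial equation c = c.
Delete trivial equation leaf(k) = leaf(k).
MGU = { p -> true, x2 -> leaf(leaf(true)) }, so x2 -> leaf(leaf(true)).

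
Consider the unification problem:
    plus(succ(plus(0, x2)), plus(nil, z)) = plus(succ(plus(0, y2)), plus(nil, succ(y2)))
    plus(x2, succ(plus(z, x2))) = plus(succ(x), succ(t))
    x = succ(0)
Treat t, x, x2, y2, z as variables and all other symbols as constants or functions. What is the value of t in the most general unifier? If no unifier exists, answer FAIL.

plus(succ(succ(succ(0))), succ(succ(0)))

Decompose plus/2: succ(plus(0, x2)) = succ(plus(0, y2)),  plus(nil, z) = plus(nil, succ(y2)).
Decompose succ/1: plus(0, x2) = plus(0, y2).
Decompose plus/2: 0 = 0,  x2 = y2.
Delete trivial equation 0 = 0.
Bind x2 := y2; substituting into the one remaining equation that mentions x2 gives: plus(y2, succ(plus(z, y2))) = plus(succ(x), succ(t)).
Decompose plus/2: nil = nil,  z = succ(y2).
Delete trivial equation nil = nil.
Bind z := succ(y2); substituting into the one remaining equation that mentions z gives: plus(y2, succ(plus(succ(y2), y2))) = plus(succ(x), succ(t)).
Decompose plus/2: y2 = succ(x),  succ(plus(succ(y2), y2)) = succ(t).
Bind y2 := succ(x); substituting into the one remaining equation that mentions y2 gives: succ(plus(succ(succ(x)), succ(x))) = succ(t). Substituting into the earlier bindings gives x2 := succ(x), z := succ(succ(x)).
Decompose succ/1: plus(succ(succ(x)), succ(x)) = t.
Bind t := plus(succ(succ(x)), succ(x)); no other remaining equation mentions t.
Bind x := succ(0). Substituting into the earlier bindings gives x2 := succ(succ(0)), z := succ(succ(succ(0))), y2 := succ(succ(0)), t := plus(succ(succ(succ(0))), succ(succ(0))).
MGU = { x2 -> succ(succ(0)), z -> succ(succ(succ(0))), y2 -> succ(succ(0)), t -> plus(succ(succ(succ(0))), succ(succ(0))), x -> succ(0) }, so t -> plus(succ(succ(succ(0))), succ(succ(0))).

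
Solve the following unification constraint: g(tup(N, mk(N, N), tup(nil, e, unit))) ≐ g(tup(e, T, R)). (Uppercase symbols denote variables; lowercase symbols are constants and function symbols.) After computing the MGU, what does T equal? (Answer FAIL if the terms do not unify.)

mk(e, e)

Decompose g/1: tup(N, mk(N, N), tup(nil, e, unit)) ≐ tup(e, T, R).
Decompose tup/3: N ≐ e,  mk(N, N) ≐ T,  tup(nil, e, unit) ≐ R.
Bind N := e; substituting into the one remaining equation that mentions N gives: mk(e, e) ≐ T.
Bind T := mk(e, e); no other remaining equation mentions T.
Bind R := tup(nil, e, unit).
MGU = { N := e, T := mk(e, e), R := tup(nil, e, unit) }, so T := mk(e, e).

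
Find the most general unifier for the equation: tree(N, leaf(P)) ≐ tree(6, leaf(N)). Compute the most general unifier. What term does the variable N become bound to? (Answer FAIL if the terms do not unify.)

Decompose tree/2: N ≐ 6,  leaf(P) ≐ leaf(N).
Bind N := 6; substituting into the remaining equation gives: leaf(P) ≐ leaf(6).
Decompose leaf/1: P ≐ 6.
Bind P := 6.
MGU = { N -> 6, P -> 6 }, so N -> 6.

6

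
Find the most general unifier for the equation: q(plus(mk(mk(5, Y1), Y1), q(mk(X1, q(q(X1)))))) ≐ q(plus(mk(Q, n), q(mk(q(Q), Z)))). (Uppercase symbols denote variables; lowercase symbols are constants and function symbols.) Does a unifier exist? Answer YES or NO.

Decompose q/1: plus(mk(mk(5, Y1), Y1), q(mk(X1, q(q(X1))))) ≐ plus(mk(Q, n), q(mk(q(Q), Z))).
Decompose plus/2: mk(mk(5, Y1), Y1) ≐ mk(Q, n),  q(mk(X1, q(q(X1)))) ≐ q(mk(q(Q), Z)).
Decompose mk/2: mk(5, Y1) ≐ Q,  Y1 ≐ n.
Bind Q := mk(5, Y1); substituting into the one remaining equation that mentions Q gives: q(mk(X1, q(q(X1)))) ≐ q(mk(q(mk(5, Y1)), Z)).
Bind Y1 := n; substituting into the remaining equation gives: q(mk(X1, q(q(X1)))) ≐ q(mk(q(mk(5, n)), Z)). Substituting into the earlier binding gives Q := mk(5, n).
Decompose q/1: mk(X1, q(q(X1))) ≐ mk(q(mk(5, n)), Z).
Decompose mk/2: X1 ≐ q(mk(5, n)),  q(q(X1)) ≐ Z.
Bind X1 := q(mk(5, n)); substituting into the remaining equation gives: q(q(q(mk(5, n)))) ≐ Z.
Bind Z := q(q(q(mk(5, n)))).
No equations remain and no clash or occurs-check failure arose, so a unifier exists.

YES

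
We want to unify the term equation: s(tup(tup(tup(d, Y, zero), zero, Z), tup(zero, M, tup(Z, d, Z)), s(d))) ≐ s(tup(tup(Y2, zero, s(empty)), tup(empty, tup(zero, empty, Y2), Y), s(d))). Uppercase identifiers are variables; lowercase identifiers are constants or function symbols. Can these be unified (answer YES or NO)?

NO

Decompose s/1: tup(tup(tup(d, Y, zero), zero, Z), tup(zero, M, tup(Z, d, Z)), s(d)) ≐ tup(tup(Y2, zero, s(empty)), tup(empty, tup(zero, empty, Y2), Y), s(d)).
Decompose tup/3: tup(tup(d, Y, zero), zero, Z) ≐ tup(Y2, zero, s(empty)),  tup(zero, M, tup(Z, d, Z)) ≐ tup(empty, tup(zero, empty, Y2), Y),  s(d) ≐ s(d).
Decompose tup/3: tup(d, Y, zero) ≐ Y2,  zero ≐ zero,  Z ≐ s(empty).
Bind Y2 := tup(d, Y, zero); substituting into the one remaining equation that mentions Y2 gives: tup(zero, M, tup(Z, d, Z)) ≐ tup(empty, tup(zero, empty, tup(d, Y, zero)), Y).
Delete trivial equation zero ≐ zero.
Bind Z := s(empty); substituting into the one remaining equation that mentions Z gives: tup(zero, M, tup(s(empty), d, s(empty))) ≐ tup(empty, tup(zero, empty, tup(d, Y, zero)), Y).
Decompose tup/3: zero ≐ empty,  M ≐ tup(zero, empty, tup(d, Y, zero)),  tup(s(empty), d, s(empty)) ≐ Y.
Clash: constants zero and empty differ; no unifier exists.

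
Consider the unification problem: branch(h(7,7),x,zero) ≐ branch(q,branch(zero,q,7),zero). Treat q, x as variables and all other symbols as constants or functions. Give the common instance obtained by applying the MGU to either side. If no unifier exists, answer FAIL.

branch(h(7,7),branch(zero,h(7,7),7),zero)

Decompose branch/3: h(7,7) ≐ q,  x ≐ branch(zero,q,7),  zero ≐ zero.
Bind q := h(7,7); substituting into the one remaining equation that mentions q gives: x ≐ branch(zero,h(7,7),7).
Bind x := branch(zero,h(7,7),7); no other remaining equation mentions x.
Delete trivial equation zero ≐ zero.
Applying the MGU to either side gives branch(h(7,7),branch(zero,h(7,7),7),zero).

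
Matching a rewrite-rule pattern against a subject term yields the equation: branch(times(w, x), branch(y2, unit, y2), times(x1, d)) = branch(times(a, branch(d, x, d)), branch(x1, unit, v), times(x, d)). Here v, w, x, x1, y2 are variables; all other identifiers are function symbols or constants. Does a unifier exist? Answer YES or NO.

NO

Decompose branch/3: times(w, x) = times(a, branch(d, x, d)),  branch(y2, unit, y2) = branch(x1, unit, v),  times(x1, d) = times(x, d).
Decompose times/2: w = a,  x = branch(d, x, d).
Bind w := a; no other remaining equation mentions w.
Occurs check fails: x occurs in branch(d, x, d); the equation x = branch(d, x, d) has no finite solution.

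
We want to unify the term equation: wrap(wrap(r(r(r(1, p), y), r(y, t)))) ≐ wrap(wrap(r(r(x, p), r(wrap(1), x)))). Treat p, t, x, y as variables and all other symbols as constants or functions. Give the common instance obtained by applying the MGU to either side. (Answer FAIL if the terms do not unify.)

wrap(wrap(r(r(r(1, wrap(1)), wrap(1)), r(wrap(1), r(1, wrap(1))))))

Decompose wrap/1: wrap(r(r(r(1, p), y), r(y, t))) ≐ wrap(r(r(x, p), r(wrap(1), x))).
Decompose wrap/1: r(r(r(1, p), y), r(y, t)) ≐ r(r(x, p), r(wrap(1), x)).
Decompose r/2: r(r(1, p), y) ≐ r(x, p),  r(y, t) ≐ r(wrap(1), x).
Decompose r/2: r(1, p) ≐ x,  y ≐ p.
Bind x := r(1, p); substituting into the one remaining equation that mentions x gives: r(y, t) ≐ r(wrap(1), r(1, p)).
Bind y := p; substituting into the remaining equation gives: r(p, t) ≐ r(wrap(1), r(1, p)).
Decompose r/2: p ≐ wrap(1),  t ≐ r(1, p).
Bind p := wrap(1); substituting into the remaining equation gives: t ≐ r(1, wrap(1)). Substituting into the earlier bindings gives x := r(1, wrap(1)), y := wrap(1).
Bind t := r(1, wrap(1)).
Applying the MGU to either side gives wrap(wrap(r(r(r(1, wrap(1)), wrap(1)), r(wrap(1), r(1, wrap(1)))))).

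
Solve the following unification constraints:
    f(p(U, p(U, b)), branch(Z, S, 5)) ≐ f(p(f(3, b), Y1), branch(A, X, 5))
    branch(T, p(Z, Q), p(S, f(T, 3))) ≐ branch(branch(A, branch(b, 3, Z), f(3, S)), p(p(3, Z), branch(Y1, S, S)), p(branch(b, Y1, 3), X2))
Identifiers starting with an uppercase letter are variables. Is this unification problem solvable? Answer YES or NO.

NO

Decompose f/2: p(U, p(U, b)) ≐ p(f(3, b), Y1),  branch(Z, S, 5) ≐ branch(A, X, 5).
Decompose p/2: U ≐ f(3, b),  p(U, b) ≐ Y1.
Bind U := f(3, b); substituting into the one remaining equation that mentions U gives: p(f(3, b), b) ≐ Y1.
Bind Y1 := p(f(3, b), b); substituting into the one remaining equation that mentions Y1 gives: branch(T, p(Z, Q), p(S, f(T, 3))) ≐ branch(branch(A, branch(b, 3, Z), f(3, S)), p(p(3, Z), branch(p(f(3, b), b), S, S)), p(branch(b, p(f(3, b), b), 3), X2)).
Decompose branch/3: Z ≐ A,  S ≐ X,  5 ≐ 5.
Bind Z := A; substituting into the one remaining equation that mentions Z gives: branch(T, p(A, Q), p(S, f(T, 3))) ≐ branch(branch(A, branch(b, 3, A), f(3, S)), p(p(3, A), branch(p(f(3, b), b), S, S)), p(branch(b, p(f(3, b), b), 3), X2)).
Bind S := X; substituting into the one remaining equation that mentions S gives: branch(T, p(A, Q), p(X, f(T, 3))) ≐ branch(branch(A, branch(b, 3, A), f(3, X)), p(p(3, A), branch(p(f(3, b), b), X, X)), p(branch(b, p(f(3, b), b), 3), X2)).
Delete trivial equation 5 ≐ 5.
Decompose branch/3: T ≐ branch(A, branch(b, 3, A), f(3, X)),  p(A, Q) ≐ p(p(3, A), branch(p(f(3, b), b), X, X)),  p(X, f(T, 3)) ≐ p(branch(b, p(f(3, b), b), 3), X2).
Bind T := branch(A, branch(b, 3, A), f(3, X)); substituting into the one remaining equation that mentions T gives: p(X, f(branch(A, branch(b, 3, A), f(3, X)), 3)) ≐ p(branch(b, p(f(3, b), b), 3), X2).
Decompose p/2: A ≐ p(3, A),  Q ≐ branch(p(f(3, b), b), X, X).
Occurs check fails: A occurs in p(3, A); the equation A ≐ p(3, A) has no finite solution.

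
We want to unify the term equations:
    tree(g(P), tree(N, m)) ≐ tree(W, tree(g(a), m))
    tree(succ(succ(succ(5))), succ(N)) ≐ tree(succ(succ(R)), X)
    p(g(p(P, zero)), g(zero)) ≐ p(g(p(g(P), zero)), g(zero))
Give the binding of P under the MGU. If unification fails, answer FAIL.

FAIL

Decompose tree/2: g(P) ≐ W,  tree(N, m) ≐ tree(g(a), m).
Bind W := g(P); no other remaining equation mentions W.
Decompose tree/2: N ≐ g(a),  m ≐ m.
Bind N := g(a); substituting into the one remaining equation that mentions N gives: tree(succ(succ(succ(5))), succ(g(a))) ≐ tree(succ(succ(R)), X).
Delete trivial equation m ≐ m.
Decompose tree/2: succ(succ(succ(5))) ≐ succ(succ(R)),  succ(g(a)) ≐ X.
Decompose succ/1: succ(succ(5)) ≐ succ(R).
Decompose succ/1: succ(5) ≐ R.
Bind R := succ(5); no other remaining equation mentions R.
Bind X := succ(g(a)); no other remaining equation mentions X.
Decompose p/2: g(p(P, zero)) ≐ g(p(g(P), zero)),  g(zero) ≐ g(zero).
Decompose g/1: p(P, zero) ≐ p(g(P), zero).
Decompose p/2: P ≐ g(P),  zero ≐ zero.
Occurs check fails: P occurs in g(P); the equation P ≐ g(P) has no finite solution.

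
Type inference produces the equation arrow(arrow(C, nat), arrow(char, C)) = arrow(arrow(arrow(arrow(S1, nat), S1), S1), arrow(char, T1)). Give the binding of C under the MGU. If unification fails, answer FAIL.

arrow(arrow(nat, nat), nat)

Decompose arrow/2: arrow(C, nat) = arrow(arrow(arrow(S1, nat), S1), S1),  arrow(char, C) = arrow(char, T1).
Decompose arrow/2: C = arrow(arrow(S1, nat), S1),  nat = S1.
Bind C := arrow(arrow(S1, nat), S1); substituting into the one remaining equation that mentions C gives: arrow(char, arrow(arrow(S1, nat), S1)) = arrow(char, T1).
Bind S1 := nat; substituting into the remaining equation gives: arrow(char, arrow(arrow(nat, nat), nat)) = arrow(char, T1). Substituting into the earlier binding gives C := arrow(arrow(nat, nat), nat).
Decompose arrow/2: char = char,  arrow(arrow(nat, nat), nat) = T1.
Delete trivial equation char = char.
Bind T1 := arrow(arrow(nat, nat), nat).
MGU = { C ↦ arrow(arrow(nat, nat), nat), S1 ↦ nat, T1 ↦ arrow(arrow(nat, nat), nat) }, so C ↦ arrow(arrow(nat, nat), nat).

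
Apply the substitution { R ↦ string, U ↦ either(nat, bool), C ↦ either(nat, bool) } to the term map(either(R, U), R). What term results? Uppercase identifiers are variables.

map(either(string, either(nat, bool)), string)

Replace each occurrence of R with string.
Replace each occurrence of U with either(nat, bool).
Result: map(either(string, either(nat, bool)), string).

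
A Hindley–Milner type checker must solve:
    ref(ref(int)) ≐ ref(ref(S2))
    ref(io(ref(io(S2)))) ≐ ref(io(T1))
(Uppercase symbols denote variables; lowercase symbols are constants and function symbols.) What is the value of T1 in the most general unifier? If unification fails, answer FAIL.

Decompose ref/1: ref(int) ≐ ref(S2).
Decompose ref/1: int ≐ S2.
Bind S2 := int; substituting into the remaining equation gives: ref(io(ref(io(int)))) ≐ ref(io(T1)).
Decompose ref/1: io(ref(io(int))) ≐ io(T1).
Decompose io/1: ref(io(int)) ≐ T1.
Bind T1 := ref(io(int)).
MGU = { S2 ↦ int, T1 ↦ ref(io(int)) }, so T1 ↦ ref(io(int)).

ref(io(int))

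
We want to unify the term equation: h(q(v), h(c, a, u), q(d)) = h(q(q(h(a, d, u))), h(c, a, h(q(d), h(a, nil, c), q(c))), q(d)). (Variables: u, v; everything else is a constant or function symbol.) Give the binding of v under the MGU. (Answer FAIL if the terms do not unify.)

q(h(a, d, h(q(d), h(a, nil, c), q(c))))

Decompose h/3: q(v) = q(q(h(a, d, u))),  h(c, a, u) = h(c, a, h(q(d), h(a, nil, c), q(c))),  q(d) = q(d).
Decompose q/1: v = q(h(a, d, u)).
Bind v := q(h(a, d, u)); no other remaining equation mentions v.
Decompose h/3: c = c,  a = a,  u = h(q(d), h(a, nil, c), q(c)).
Delete trivial equation c = c.
Delete trivial equation a = a.
Bind u := h(q(d), h(a, nil, c), q(c)); no other remaining equation mentions u. Substituting into the earlier binding gives v := q(h(a, d, h(q(d), h(a, nil, c), q(c)))).
Delete trivial equation q(d) = q(d).
MGU = { v := q(h(a, d, h(q(d), h(a, nil, c), q(c)))), u := h(q(d), h(a, nil, c), q(c)) }, so v := q(h(a, d, h(q(d), h(a, nil, c), q(c)))).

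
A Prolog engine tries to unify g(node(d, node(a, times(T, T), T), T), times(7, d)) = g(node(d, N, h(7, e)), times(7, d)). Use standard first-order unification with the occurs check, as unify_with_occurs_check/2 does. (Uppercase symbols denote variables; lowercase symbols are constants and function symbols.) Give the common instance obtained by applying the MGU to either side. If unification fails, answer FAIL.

Decompose g/2: node(d, node(a, times(T, T), T), T) = node(d, N, h(7, e)),  times(7, d) = times(7, d).
Decompose node/3: d = d,  node(a, times(T, T), T) = N,  T = h(7, e).
Delete trivial equation d = d.
Bind N := node(a, times(T, T), T); no other remaining equation mentions N.
Bind T := h(7, e); no other remaining equation mentions T. Substituting into the earlier binding gives N := node(a, times(h(7, e), h(7, e)), h(7, e)).
Delete trivial equation times(7, d) = times(7, d).
Applying the MGU to either side gives g(node(d, node(a, times(h(7, e), h(7, e)), h(7, e)), h(7, e)), times(7, d)).

g(node(d, node(a, times(h(7, e), h(7, e)), h(7, e)), h(7, e)), times(7, d))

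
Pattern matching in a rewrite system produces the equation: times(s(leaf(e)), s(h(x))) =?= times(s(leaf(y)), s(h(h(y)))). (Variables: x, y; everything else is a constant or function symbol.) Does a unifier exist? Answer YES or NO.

YES

Decompose times/2: s(leaf(e)) =?= s(leaf(y)),  s(h(x)) =?= s(h(h(y))).
Decompose s/1: leaf(e) =?= leaf(y).
Decompose leaf/1: e =?= y.
Bind y := e; substituting into the remaining equation gives: s(h(x)) =?= s(h(h(e))).
Decompose s/1: h(x) =?= h(h(e)).
Decompose h/1: x =?= h(e).
Bind x := h(e).
No equations remain and no clash or occurs-check failure arose, so a unifier exists.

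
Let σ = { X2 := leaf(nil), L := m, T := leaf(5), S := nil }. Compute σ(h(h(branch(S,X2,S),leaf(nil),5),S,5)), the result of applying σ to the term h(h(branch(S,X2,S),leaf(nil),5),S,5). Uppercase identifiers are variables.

h(h(branch(nil,leaf(nil),nil),leaf(nil),5),nil,5)

Replace each occurrence of X2 with leaf(nil).
Replace each occurrence of S with nil.
Result: h(h(branch(nil,leaf(nil),nil),leaf(nil),5),nil,5).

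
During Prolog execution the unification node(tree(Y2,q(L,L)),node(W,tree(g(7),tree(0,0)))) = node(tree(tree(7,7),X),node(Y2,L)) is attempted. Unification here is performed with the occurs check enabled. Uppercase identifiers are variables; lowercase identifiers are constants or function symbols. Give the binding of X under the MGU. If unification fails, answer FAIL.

q(tree(g(7),tree(0,0)),tree(g(7),tree(0,0)))

Decompose node/2: tree(Y2,q(L,L)) = tree(tree(7,7),X),  node(W,tree(g(7),tree(0,0))) = node(Y2,L).
Decompose tree/2: Y2 = tree(7,7),  q(L,L) = X.
Bind Y2 := tree(7,7); substituting into the one remaining equation that mentions Y2 gives: node(W,tree(g(7),tree(0,0))) = node(tree(7,7),L).
Bind X := q(L,L); no other remaining equation mentions X.
Decompose node/2: W = tree(7,7),  tree(g(7),tree(0,0)) = L.
Bind W := tree(7,7); no other remaining equation mentions W.
Bind L := tree(g(7),tree(0,0)). Substituting into the earlier binding gives X := q(tree(g(7),tree(0,0)),tree(g(7),tree(0,0))).
MGU = { Y2 ↦ tree(7,7), X ↦ q(tree(g(7),tree(0,0)),tree(g(7),tree(0,0))), W ↦ tree(7,7), L ↦ tree(g(7),tree(0,0)) }, so X ↦ q(tree(g(7),tree(0,0)),tree(g(7),tree(0,0))).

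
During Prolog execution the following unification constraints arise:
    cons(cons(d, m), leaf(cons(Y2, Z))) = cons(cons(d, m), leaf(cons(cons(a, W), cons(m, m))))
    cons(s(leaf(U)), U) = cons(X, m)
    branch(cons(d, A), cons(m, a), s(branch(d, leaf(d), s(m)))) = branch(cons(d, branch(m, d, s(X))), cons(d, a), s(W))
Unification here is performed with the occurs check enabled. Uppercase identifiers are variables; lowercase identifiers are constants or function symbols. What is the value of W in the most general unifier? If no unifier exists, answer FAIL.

Decompose cons/2: cons(d, m) = cons(d, m),  leaf(cons(Y2, Z)) = leaf(cons(cons(a, W), cons(m, m))).
Delete trivial equation cons(d, m) = cons(d, m).
Decompose leaf/1: cons(Y2, Z) = cons(cons(a, W), cons(m, m)).
Decompose cons/2: Y2 = cons(a, W),  Z = cons(m, m).
Bind Y2 := cons(a, W); no other remaining equation mentions Y2.
Bind Z := cons(m, m); no other remaining equation mentions Z.
Decompose cons/2: s(leaf(U)) = X,  U = m.
Bind X := s(leaf(U)); substituting into the one remaining equation that mentions X gives: branch(cons(d, A), cons(m, a), s(branch(d, leaf(d), s(m)))) = branch(cons(d, branch(m, d, s(s(leaf(U))))), cons(d, a), s(W)).
Bind U := m; substituting into the remaining equation gives: branch(cons(d, A), cons(m, a), s(branch(d, leaf(d), s(m)))) = branch(cons(d, branch(m, d, s(s(leaf(m))))), cons(d, a), s(W)). Substituting into the earlier binding gives X := s(leaf(m)).
Decompose branch/3: cons(d, A) = cons(d, branch(m, d, s(s(leaf(m))))),  cons(m, a) = cons(d, a),  s(branch(d, leaf(d), s(m))) = s(W).
Decompose cons/2: d = d,  A = branch(m, d, s(s(leaf(m)))).
Delete trivial equation d = d.
Bind A := branch(m, d, s(s(leaf(m)))); no other remaining equation mentions A.
Decompose cons/2: m = d,  a = a.
Clash: constants m and d differ; no unifier exists.

FAIL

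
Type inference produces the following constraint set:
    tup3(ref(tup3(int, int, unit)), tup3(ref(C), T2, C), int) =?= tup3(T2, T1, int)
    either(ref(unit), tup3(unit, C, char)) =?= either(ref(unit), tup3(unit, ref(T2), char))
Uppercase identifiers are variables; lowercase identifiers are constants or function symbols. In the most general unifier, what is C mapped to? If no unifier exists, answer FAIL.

Decompose tup3/3: ref(tup3(int, int, unit)) =?= T2,  tup3(ref(C), T2, C) =?= T1,  int =?= int.
Bind T2 := ref(tup3(int, int, unit)); substituting into the 2 remaining equations that mention T2 gives: tup3(ref(C), ref(tup3(int, int, unit)), C) =?= T1,  either(ref(unit), tup3(unit, C, char)) =?= either(ref(unit), tup3(unit, ref(ref(tup3(int, int, unit))), char)).
Bind T1 := tup3(ref(C), ref(tup3(int, int, unit)), C); no other remaining equation mentions T1.
Delete trivial equation int =?= int.
Decompose either/2: ref(unit) =?= ref(unit),  tup3(unit, C, char) =?= tup3(unit, ref(ref(tup3(int, int, unit))), char).
Delete trivial equation ref(unit) =?= ref(unit).
Decompose tup3/3: unit =?= unit,  C =?= ref(ref(tup3(int, int, unit))),  char =?= char.
Delete trivial equation unit =?= unit.
Bind C := ref(ref(tup3(int, int, unit))); no other remaining equation mentions C. Substituting into the earlier binding gives T1 := tup3(ref(ref(ref(tup3(int, int, unit)))), ref(tup3(int, int, unit)), ref(ref(tup3(int, int, unit)))).
Delete trivial equation char =?= char.
MGU = { T2 := ref(tup3(int, int, unit)), T1 := tup3(ref(ref(ref(tup3(int, int, unit)))), ref(tup3(int, int, unit)), ref(ref(tup3(int, int, unit)))), C := ref(ref(tup3(int, int, unit))) }, so C := ref(ref(tup3(int, int, unit))).

ref(ref(tup3(int, int, unit)))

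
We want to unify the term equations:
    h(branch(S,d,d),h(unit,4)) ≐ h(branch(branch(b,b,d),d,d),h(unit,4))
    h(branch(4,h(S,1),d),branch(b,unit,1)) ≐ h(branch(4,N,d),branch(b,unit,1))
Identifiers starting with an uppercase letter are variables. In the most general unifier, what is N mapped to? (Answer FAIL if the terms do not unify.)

Decompose h/2: branch(S,d,d) ≐ branch(branch(b,b,d),d,d),  h(unit,4) ≐ h(unit,4).
Decompose branch/3: S ≐ branch(b,b,d),  d ≐ d,  d ≐ d.
Bind S := branch(b,b,d); substituting into the one remaining equation that mentions S gives: h(branch(4,h(branch(b,b,d),1),d),branch(b,unit,1)) ≐ h(branch(4,N,d),branch(b,unit,1)).
Delete trivial equation d ≐ d.
Delete trivial equation d ≐ d.
Delete trivial equation h(unit,4) ≐ h(unit,4).
Decompose h/2: branch(4,h(branch(b,b,d),1),d) ≐ branch(4,N,d),  branch(b,unit,1) ≐ branch(b,unit,1).
Decompose branch/3: 4 ≐ 4,  h(branch(b,b,d),1) ≐ N,  d ≐ d.
Delete trivial equation 4 ≐ 4.
Bind N := h(branch(b,b,d),1); no other remaining equation mentions N.
Delete trivial equation d ≐ d.
Delete trivial equation branch(b,unit,1) ≐ branch(b,unit,1).
MGU = { S ↦ branch(b,b,d), N ↦ h(branch(b,b,d),1) }, so N ↦ h(branch(b,b,d),1).

h(branch(b,b,d),1)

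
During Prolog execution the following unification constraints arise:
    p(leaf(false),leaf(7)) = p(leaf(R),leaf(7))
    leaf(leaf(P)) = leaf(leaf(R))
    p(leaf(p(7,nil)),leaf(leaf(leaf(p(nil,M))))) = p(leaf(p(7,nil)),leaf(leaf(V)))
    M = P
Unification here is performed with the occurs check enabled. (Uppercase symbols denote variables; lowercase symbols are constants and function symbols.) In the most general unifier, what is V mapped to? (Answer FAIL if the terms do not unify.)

leaf(p(nil,false))

Decompose p/2: leaf(false) = leaf(R),  leaf(7) = leaf(7).
Decompose leaf/1: false = R.
Bind R := false; substituting into the one remaining equation that mentions R gives: leaf(leaf(P)) = leaf(leaf(false)).
Delete trivial equation leaf(7) = leaf(7).
Decompose leaf/1: leaf(P) = leaf(false).
Decompose leaf/1: P = false.
Bind P := false; substituting into the one remaining equation that mentions P gives: M = false.
Decompose p/2: leaf(p(7,nil)) = leaf(p(7,nil)),  leaf(leaf(leaf(p(nil,M)))) = leaf(leaf(V)).
Delete trivial equation leaf(p(7,nil)) = leaf(p(7,nil)).
Decompose leaf/1: leaf(leaf(p(nil,M))) = leaf(V).
Decompose leaf/1: leaf(p(nil,M)) = V.
Bind V := leaf(p(nil,M)); no other remaining equation mentions V.
Bind M := false. Substituting into the earlier binding gives V := leaf(p(nil,false)).
MGU = { R ↦ false, P ↦ false, V ↦ leaf(p(nil,false)), M ↦ false }, so V ↦ leaf(p(nil,false)).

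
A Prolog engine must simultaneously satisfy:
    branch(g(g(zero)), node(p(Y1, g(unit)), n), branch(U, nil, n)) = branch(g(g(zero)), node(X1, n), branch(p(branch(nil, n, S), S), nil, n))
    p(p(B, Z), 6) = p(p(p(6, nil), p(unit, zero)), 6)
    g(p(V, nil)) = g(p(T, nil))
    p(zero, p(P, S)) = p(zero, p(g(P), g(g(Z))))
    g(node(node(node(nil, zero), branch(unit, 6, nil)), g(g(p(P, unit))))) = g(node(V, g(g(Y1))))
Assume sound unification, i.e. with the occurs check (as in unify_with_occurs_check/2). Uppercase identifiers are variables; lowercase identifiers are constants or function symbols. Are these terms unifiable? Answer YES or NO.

NO

Decompose branch/3: g(g(zero)) = g(g(zero)),  node(p(Y1, g(unit)), n) = node(X1, n),  branch(U, nil, n) = branch(p(branch(nil, n, S), S), nil, n).
Delete trivial equation g(g(zero)) = g(g(zero)).
Decompose node/2: p(Y1, g(unit)) = X1,  n = n.
Bind X1 := p(Y1, g(unit)); no other remaining equation mentions X1.
Delete trivial equation n = n.
Decompose branch/3: U = p(branch(nil, n, S), S),  nil = nil,  n = n.
Bind U := p(branch(nil, n, S), S); no other remaining equation mentions U.
Delete trivial equation nil = nil.
Delete trivial equation n = n.
Decompose p/2: p(B, Z) = p(p(6, nil), p(unit, zero)),  6 = 6.
Decompose p/2: B = p(6, nil),  Z = p(unit, zero).
Bind B := p(6, nil); no other remaining equation mentions B.
Bind Z := p(unit, zero); substituting into the one remaining equation that mentions Z gives: p(zero, p(P, S)) = p(zero, p(g(P), g(g(p(unit, zero))))).
Delete trivial equation 6 = 6.
Decompose g/1: p(V, nil) = p(T, nil).
Decompose p/2: V = T,  nil = nil.
Bind V := T; substituting into the one remaining equation that mentions V gives: g(node(node(node(nil, zero), branch(unit, 6, nil)), g(g(p(P, unit))))) = g(node(T, g(g(Y1)))).
Delete trivial equation nil = nil.
Decompose p/2: zero = zero,  p(P, S) = p(g(P), g(g(p(unit, zero)))).
Delete trivial equation zero = zero.
Decompose p/2: P = g(P),  S = g(g(p(unit, zero))).
Occurs check fails: P occurs in g(P); the equation P = g(P) has no finite solution.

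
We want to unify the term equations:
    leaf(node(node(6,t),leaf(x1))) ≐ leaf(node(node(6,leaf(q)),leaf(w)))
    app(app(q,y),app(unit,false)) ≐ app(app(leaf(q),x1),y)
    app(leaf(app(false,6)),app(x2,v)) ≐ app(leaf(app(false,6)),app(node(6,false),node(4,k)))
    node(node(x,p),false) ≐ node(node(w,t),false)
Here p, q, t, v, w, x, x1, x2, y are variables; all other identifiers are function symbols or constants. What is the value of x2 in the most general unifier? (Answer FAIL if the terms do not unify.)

Decompose leaf/1: node(node(6,t),leaf(x1)) ≐ node(node(6,leaf(q)),leaf(w)).
Decompose node/2: node(6,t) ≐ node(6,leaf(q)),  leaf(x1) ≐ leaf(w).
Decompose node/2: 6 ≐ 6,  t ≐ leaf(q).
Delete trivial equation 6 ≐ 6.
Bind t := leaf(q); substituting into the one remaining equation that mentions t gives: node(node(x,p),false) ≐ node(node(w,leaf(q)),false).
Decompose leaf/1: x1 ≐ w.
Bind x1 := w; substituting into the one remaining equation that mentions x1 gives: app(app(q,y),app(unit,false)) ≐ app(app(leaf(q),w),y).
Decompose app/2: app(q,y) ≐ app(leaf(q),w),  app(unit,false) ≐ y.
Decompose app/2: q ≐ leaf(q),  y ≐ w.
Occurs check fails: q occurs in leaf(q); the equation q ≐ leaf(q) has no finite solution.

FAIL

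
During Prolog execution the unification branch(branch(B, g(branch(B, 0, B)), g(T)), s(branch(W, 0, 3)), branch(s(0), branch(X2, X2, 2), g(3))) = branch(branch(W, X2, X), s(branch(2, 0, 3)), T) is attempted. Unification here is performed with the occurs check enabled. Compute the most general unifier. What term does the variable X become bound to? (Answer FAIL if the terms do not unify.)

Decompose branch/3: branch(B, g(branch(B, 0, B)), g(T)) = branch(W, X2, X),  s(branch(W, 0, 3)) = s(branch(2, 0, 3)),  branch(s(0), branch(X2, X2, 2), g(3)) = T.
Decompose branch/3: B = W,  g(branch(B, 0, B)) = X2,  g(T) = X.
Bind B := W; substituting into the one remaining equation that mentions B gives: g(branch(W, 0, W)) = X2.
Bind X2 := g(branch(W, 0, W)); substituting into the one remaining equation that mentions X2 gives: branch(s(0), branch(g(branch(W, 0, W)), g(branch(W, 0, W)), 2), g(3)) = T.
Bind X := g(T); no other remaining equation mentions X.
Decompose s/1: branch(W, 0, 3) = branch(2, 0, 3).
Decompose branch/3: W = 2,  0 = 0,  3 = 3.
Bind W := 2; substituting into the one remaining equation that mentions W gives: branch(s(0), branch(g(branch(2, 0, 2)), g(branch(2, 0, 2)), 2), g(3)) = T. Substituting into the earlier bindings gives B := 2, X2 := g(branch(2, 0, 2)).
Delete trivial equation 0 = 0.
Delete trivial equation 3 = 3.
Bind T := branch(s(0), branch(g(branch(2, 0, 2)), g(branch(2, 0, 2)), 2), g(3)). Substituting into the earlier binding gives X := g(branch(s(0), branch(g(branch(2, 0, 2)), g(branch(2, 0, 2)), 2), g(3))).
MGU = { B ↦ 2, X2 ↦ g(branch(2, 0, 2)), X ↦ g(branch(s(0), branch(g(branch(2, 0, 2)), g(branch(2, 0, 2)), 2), g(3))), W ↦ 2, T ↦ branch(s(0), branch(g(branch(2, 0, 2)), g(branch(2, 0, 2)), 2), g(3)) }, so X ↦ g(branch(s(0), branch(g(branch(2, 0, 2)), g(branch(2, 0, 2)), 2), g(3))).

g(branch(s(0), branch(g(branch(2, 0, 2)), g(branch(2, 0, 2)), 2), g(3)))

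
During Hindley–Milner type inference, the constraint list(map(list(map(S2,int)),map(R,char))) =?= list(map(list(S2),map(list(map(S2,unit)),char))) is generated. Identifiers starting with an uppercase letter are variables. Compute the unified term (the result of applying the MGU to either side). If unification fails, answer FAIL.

Decompose list/1: map(list(map(S2,int)),map(R,char)) =?= map(list(S2),map(list(map(S2,unit)),char)).
Decompose map/2: list(map(S2,int)) =?= list(S2),  map(R,char) =?= map(list(map(S2,unit)),char).
Decompose list/1: map(S2,int) =?= S2.
Occurs check fails: S2 occurs in map(S2,int); the equation S2 =?= map(S2,int) has no finite solution.

FAIL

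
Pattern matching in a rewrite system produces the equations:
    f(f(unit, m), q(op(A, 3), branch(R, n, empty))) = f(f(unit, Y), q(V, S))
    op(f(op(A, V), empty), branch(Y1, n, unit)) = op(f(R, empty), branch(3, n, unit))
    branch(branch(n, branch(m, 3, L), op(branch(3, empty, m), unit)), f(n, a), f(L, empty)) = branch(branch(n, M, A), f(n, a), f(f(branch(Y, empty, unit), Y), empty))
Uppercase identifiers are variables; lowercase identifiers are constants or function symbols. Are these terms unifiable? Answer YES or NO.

Decompose f/2: f(unit, m) = f(unit, Y),  q(op(A, 3), branch(R, n, empty)) = q(V, S).
Decompose f/2: unit = unit,  m = Y.
Delete trivial equation unit = unit.
Bind Y := m; substituting into the one remaining equation that mentions Y gives: branch(branch(n, branch(m, 3, L), op(branch(3, empty, m), unit)), f(n, a), f(L, empty)) = branch(branch(n, M, A), f(n, a), f(f(branch(m, empty, unit), m), empty)).
Decompose q/2: op(A, 3) = V,  branch(R, n, empty) = S.
Bind V := op(A, 3); substituting into the one remaining equation that mentions V gives: op(f(op(A, op(A, 3)), empty), branch(Y1, n, unit)) = op(f(R, empty), branch(3, n, unit)).
Bind S := branch(R, n, empty); no other remaining equation mentions S.
Decompose op/2: f(op(A, op(A, 3)), empty) = f(R, empty),  branch(Y1, n, unit) = branch(3, n, unit).
Decompose f/2: op(A, op(A, 3)) = R,  empty = empty.
Bind R := op(A, op(A, 3)); no other remaining equation mentions R. Substituting into the earlier binding gives S := branch(op(A, op(A, 3)), n, empty).
Delete trivial equation empty = empty.
Decompose branch/3: Y1 = 3,  n = n,  unit = unit.
Bind Y1 := 3; no other remaining equation mentions Y1.
Delete trivial equation n = n.
Delete trivial equation unit = unit.
Decompose branch/3: branch(n, branch(m, 3, L), op(branch(3, empty, m), unit)) = branch(n, M, A),  f(n, a) = f(n, a),  f(L, empty) = f(f(branch(m, empty, unit), m), empty).
Decompose branch/3: n = n,  branch(m, 3, L) = M,  op(branch(3, empty, m), unit) = A.
Delete trivial equation n = n.
Bind M := branch(m, 3, L); no other remaining equation mentions M.
Bind A := op(branch(3, empty, m), unit); no other remaining equation mentions A. Substituting into the earlier bindings gives V := op(op(branch(3, empty, m), unit), 3), S := branch(op(op(branch(3, empty, m), unit), op(op(branch(3, empty, m), unit), 3)), n, empty), R := op(op(branch(3, empty, m), unit), op(op(branch(3, empty, m), unit), 3)).
Delete trivial equation f(n, a) = f(n, a).
Decompose f/2: L = f(branch(m, empty, unit), m),  empty = empty.
Bind L := f(branch(m, empty, unit), m); no other remaining equation mentions L. Substituting into the earlier binding gives M := branch(m, 3, f(branch(m, empty, unit), m)).
Delete trivial equation empty = empty.
No equations remain and no clash or occurs-check failure arose, so a unifier exists.

YES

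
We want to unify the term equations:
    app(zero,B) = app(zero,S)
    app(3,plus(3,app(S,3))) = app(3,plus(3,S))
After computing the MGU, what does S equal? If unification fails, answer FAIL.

FAIL

Decompose app/2: zero = zero,  B = S.
Delete trivial equation zero = zero.
Bind B := S; no other remaining equation mentions B.
Decompose app/2: 3 = 3,  plus(3,app(S,3)) = plus(3,S).
Delete trivial equation 3 = 3.
Decompose plus/2: 3 = 3,  app(S,3) = S.
Delete trivial equation 3 = 3.
Occurs check fails: S occurs in app(S,3); the equation S = app(S,3) has no finite solution.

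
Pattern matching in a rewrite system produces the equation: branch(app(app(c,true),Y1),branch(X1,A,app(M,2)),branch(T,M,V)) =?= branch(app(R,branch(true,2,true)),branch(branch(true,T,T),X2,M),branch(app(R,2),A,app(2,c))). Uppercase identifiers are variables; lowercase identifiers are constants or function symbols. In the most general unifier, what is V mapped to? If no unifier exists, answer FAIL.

Decompose branch/3: app(app(c,true),Y1) =?= app(R,branch(true,2,true)),  branch(X1,A,app(M,2)) =?= branch(branch(true,T,T),X2,M),  branch(T,M,V) =?= branch(app(R,2),A,app(2,c)).
Decompose app/2: app(c,true) =?= R,  Y1 =?= branch(true,2,true).
Bind R := app(c,true); substituting into the one remaining equation that mentions R gives: branch(T,M,V) =?= branch(app(app(c,true),2),A,app(2,c)).
Bind Y1 := branch(true,2,true); no other remaining equation mentions Y1.
Decompose branch/3: X1 =?= branch(true,T,T),  A =?= X2,  app(M,2) =?= M.
Bind X1 := branch(true,T,T); no other remaining equation mentions X1.
Bind A := X2; substituting into the one remaining equation that mentions A gives: branch(T,M,V) =?= branch(app(app(c,true),2),X2,app(2,c)).
Occurs check fails: M occurs in app(M,2); the equation M =?= app(M,2) has no finite solution.

FAIL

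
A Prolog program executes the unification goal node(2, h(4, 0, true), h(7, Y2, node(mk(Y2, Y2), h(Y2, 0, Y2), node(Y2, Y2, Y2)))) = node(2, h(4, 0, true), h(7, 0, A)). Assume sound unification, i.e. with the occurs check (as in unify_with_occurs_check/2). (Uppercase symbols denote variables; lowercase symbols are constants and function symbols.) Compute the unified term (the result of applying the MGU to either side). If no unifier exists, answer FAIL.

Decompose node/3: 2 = 2,  h(4, 0, true) = h(4, 0, true),  h(7, Y2, node(mk(Y2, Y2), h(Y2, 0, Y2), node(Y2, Y2, Y2))) = h(7, 0, A).
Delete trivial equation 2 = 2.
Delete trivial equation h(4, 0, true) = h(4, 0, true).
Decompose h/3: 7 = 7,  Y2 = 0,  node(mk(Y2, Y2), h(Y2, 0, Y2), node(Y2, Y2, Y2)) = A.
Delete trivial equation 7 = 7.
Bind Y2 := 0; substituting into the remaining equation gives: node(mk(0, 0), h(0, 0, 0), node(0, 0, 0)) = A.
Bind A := node(mk(0, 0), h(0, 0, 0), node(0, 0, 0)).
Applying the MGU to either side gives node(2, h(4, 0, true), h(7, 0, node(mk(0, 0), h(0, 0, 0), node(0, 0, 0)))).

node(2, h(4, 0, true), h(7, 0, node(mk(0, 0), h(0, 0, 0), node(0, 0, 0))))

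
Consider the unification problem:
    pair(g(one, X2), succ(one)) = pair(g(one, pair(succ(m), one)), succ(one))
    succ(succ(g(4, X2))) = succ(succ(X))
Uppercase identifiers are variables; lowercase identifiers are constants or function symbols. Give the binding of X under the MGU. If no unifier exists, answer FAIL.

g(4, pair(succ(m), one))

Decompose pair/2: g(one, X2) = g(one, pair(succ(m), one)),  succ(one) = succ(one).
Decompose g/2: one = one,  X2 = pair(succ(m), one).
Delete trivial equation one = one.
Bind X2 := pair(succ(m), one); substituting into the one remaining equation that mentions X2 gives: succ(succ(g(4, pair(succ(m), one)))) = succ(succ(X)).
Delete trivial equation succ(one) = succ(one).
Decompose succ/1: succ(g(4, pair(succ(m), one))) = succ(X).
Decompose succ/1: g(4, pair(succ(m), one)) = X.
Bind X := g(4, pair(succ(m), one)).
MGU = { X2 ↦ pair(succ(m), one), X ↦ g(4, pair(succ(m), one)) }, so X ↦ g(4, pair(succ(m), one)).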